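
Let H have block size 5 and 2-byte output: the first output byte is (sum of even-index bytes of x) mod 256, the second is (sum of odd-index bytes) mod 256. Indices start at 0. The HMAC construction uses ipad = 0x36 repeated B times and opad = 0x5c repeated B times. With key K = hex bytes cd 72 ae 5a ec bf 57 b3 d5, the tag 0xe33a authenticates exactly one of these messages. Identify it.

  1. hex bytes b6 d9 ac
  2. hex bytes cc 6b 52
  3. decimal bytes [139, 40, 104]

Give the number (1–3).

2

Key hex bytes cd 72 ae 5a ec bf 57 b3 d5 is 9 bytes > B = 5, so hash it first: H(key) = 93 3e, then zero-pad to 5 bytes: K' = 93 3e 00 00 00.
K' ⊕ ipad = a5 08 36 36 36; K' ⊕ opad = cf 62 5c 5c 5c.
m1: inner = H(a5 08 36 36 36 b6 d9 ac) = ea a0; tag = H(cf 62 5c 5c 5c ea a0) = 27a8
m2: inner = H(a5 08 36 36 36 cc 6b 52) = 7c 5c; tag = H(cf 62 5c 5c 5c 7c 5c) = e33a ← matches
m3: inner = H(a5 08 36 36 36 8b 28 68) = 39 31; tag = H(cf 62 5c 5c 5c 39 31) = b8f7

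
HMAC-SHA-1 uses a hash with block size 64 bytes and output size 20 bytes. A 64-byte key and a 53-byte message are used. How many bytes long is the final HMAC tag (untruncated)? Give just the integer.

20

The tag is one SHA-1 digest: 20 bytes.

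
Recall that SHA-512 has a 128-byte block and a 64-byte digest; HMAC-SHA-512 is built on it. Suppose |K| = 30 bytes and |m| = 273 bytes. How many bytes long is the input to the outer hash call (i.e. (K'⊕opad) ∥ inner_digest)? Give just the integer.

Key is 30 ≤ 128 bytes, zero-padded: |K'| = 128.
Outer input = (K'⊕opad) ∥ H(inner) → 128 + 64 = 192 bytes.

192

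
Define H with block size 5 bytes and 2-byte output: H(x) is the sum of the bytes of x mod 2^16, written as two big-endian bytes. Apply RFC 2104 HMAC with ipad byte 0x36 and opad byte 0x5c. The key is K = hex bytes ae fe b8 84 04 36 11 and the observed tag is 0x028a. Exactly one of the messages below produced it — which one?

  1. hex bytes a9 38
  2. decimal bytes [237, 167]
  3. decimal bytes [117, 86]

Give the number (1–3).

Key hex bytes ae fe b8 84 04 36 11 is 7 bytes > B = 5, so hash it first: H(key) = 03 33, then zero-pad to 5 bytes: K' = 03 33 00 00 00.
K' ⊕ ipad = 35 05 36 36 36; K' ⊕ opad = 5f 6f 5c 5c 5c.
m1: inner = H(35 05 36 36 36 a9 38) = 01 bd; tag = H(5f 6f 5c 5c 5c 01 bd) = 02a0
m2: inner = H(35 05 36 36 36 ed a7) = 02 70; tag = H(5f 6f 5c 5c 5c 02 70) = 0254
m3: inner = H(35 05 36 36 36 75 56) = 01 a7; tag = H(5f 6f 5c 5c 5c 01 a7) = 028a ← matches

3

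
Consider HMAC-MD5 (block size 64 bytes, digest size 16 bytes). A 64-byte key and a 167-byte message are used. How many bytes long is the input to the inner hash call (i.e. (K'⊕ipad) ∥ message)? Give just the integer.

231

Key is 64 ≤ 64 bytes, zero-padded: |K'| = 64.
Inner input = (K'⊕ipad) ∥ m → 64 + 167 = 231 bytes.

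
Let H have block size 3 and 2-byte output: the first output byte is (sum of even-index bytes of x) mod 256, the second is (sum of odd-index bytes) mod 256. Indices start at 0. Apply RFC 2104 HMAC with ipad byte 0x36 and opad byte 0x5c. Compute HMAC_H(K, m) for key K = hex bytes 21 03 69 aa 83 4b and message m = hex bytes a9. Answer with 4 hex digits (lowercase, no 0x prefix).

Key hex bytes 21 03 69 aa 83 4b is 6 bytes > B = 3, so hash it first: H(key) = 0d f8, then zero-pad to 3 bytes: K' = 0d f8 00.
K' ⊕ ipad = 3b ce 36.  K' ⊕ opad = 51 a4 5c.
Inner input = (K'⊕ipad) ∥ m = 3b ce 36 ∥ a9.
Inner hash: even-index sum = 113 mod 256 = 113; odd-index sum = 375 mod 256 = 119 → 71 77.
Outer input = (K'⊕opad) ∥ inner = 51 a4 5c ∥ 71 77.
Outer hash (tag): even-index sum = 292 mod 256 = 36; odd-index sum = 277 mod 256 = 21 → 24 15.

2415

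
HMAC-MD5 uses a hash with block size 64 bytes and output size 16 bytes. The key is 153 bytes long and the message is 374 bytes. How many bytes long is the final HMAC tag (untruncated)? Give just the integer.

The tag is one MD5 digest: 16 bytes.

16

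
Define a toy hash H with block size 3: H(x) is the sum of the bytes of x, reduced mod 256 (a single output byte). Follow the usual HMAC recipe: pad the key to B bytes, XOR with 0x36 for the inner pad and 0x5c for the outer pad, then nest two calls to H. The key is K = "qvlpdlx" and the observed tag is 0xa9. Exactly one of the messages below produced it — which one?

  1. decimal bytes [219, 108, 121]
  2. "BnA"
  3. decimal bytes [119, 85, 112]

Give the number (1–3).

Key "qvlpdlx" = 71 76 6c 70 64 6c 78 is 7 bytes > B = 3, so hash it first: H(key) = 0b, then zero-pad to 3 bytes: K' = 0b 00 00.
K' ⊕ ipad = 3d 36 36; K' ⊕ opad = 57 5c 5c.
m1: inner = H(3d 36 36 db 6c 79) = 69; tag = H(57 5c 5c 69) = 78
m2: inner = H(3d 36 36 42 6e 41) = 9a; tag = H(57 5c 5c 9a) = a9 ← matches
m3: inner = H(3d 36 36 77 55 70) = e5; tag = H(57 5c 5c e5) = f4

2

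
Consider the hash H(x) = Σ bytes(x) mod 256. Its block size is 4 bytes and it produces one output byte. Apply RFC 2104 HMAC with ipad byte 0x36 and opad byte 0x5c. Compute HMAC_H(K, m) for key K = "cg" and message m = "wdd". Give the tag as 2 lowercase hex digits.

Key "cg" = 63 67 is 2 bytes ≤ B = 4; zero-pad to 4 bytes: K' = 63 67 00 00.
K' ⊕ ipad = 55 51 36 36.  K' ⊕ opad = 3f 3b 5c 5c.
Inner input = (K'⊕ipad) ∥ m = 55 51 36 36 ∥ 77 64 64.
Inner hash: sum = 85+81+54+54+119+100+100 = 593; mod 256 = 81 → 51.
Outer input = (K'⊕opad) ∥ inner = 3f 3b 5c 5c ∥ 51.
Outer hash (tag): sum = 63+59+92+92+81 = 387; mod 256 = 131 → 83.

83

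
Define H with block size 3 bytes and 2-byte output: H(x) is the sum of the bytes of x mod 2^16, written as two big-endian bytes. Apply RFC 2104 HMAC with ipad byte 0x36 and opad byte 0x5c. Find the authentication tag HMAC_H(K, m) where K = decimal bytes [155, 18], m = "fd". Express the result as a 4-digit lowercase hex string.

0243

Key decimal bytes [155, 18] = 9b 12 is 2 bytes ≤ B = 3; zero-pad to 3 bytes: K' = 9b 12 00.
K' ⊕ ipad = ad 24 36.  K' ⊕ opad = c7 4e 5c.
Inner input = (K'⊕ipad) ∥ m = ad 24 36 ∥ 66 64.
Inner hash: sum = 173+36+54+102+100 = 465 → 01 d1.
Outer input = (K'⊕opad) ∥ inner = c7 4e 5c ∥ 01 d1.
Outer hash (tag): sum = 199+78+92+1+209 = 579 → 02 43.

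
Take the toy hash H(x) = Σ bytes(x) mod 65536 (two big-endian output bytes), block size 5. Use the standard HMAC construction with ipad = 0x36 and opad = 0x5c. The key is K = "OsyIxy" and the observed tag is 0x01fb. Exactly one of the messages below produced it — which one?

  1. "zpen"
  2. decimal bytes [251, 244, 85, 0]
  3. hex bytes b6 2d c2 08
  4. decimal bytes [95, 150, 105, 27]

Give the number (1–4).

Key "OsyIxy" = 4f 73 79 49 78 79 is 6 bytes > B = 5, so hash it first: H(key) = 02 75, then zero-pad to 5 bytes: K' = 02 75 00 00 00.
K' ⊕ ipad = 34 43 36 36 36; K' ⊕ opad = 5e 29 5c 5c 5c.
m1: inner = H(34 43 36 36 36 7a 70 65 6e) = 02 d6; tag = H(5e 29 5c 5c 5c 02 d6) = 0273
m2: inner = H(34 43 36 36 36 fb f4 55 00) = 03 5d; tag = H(5e 29 5c 5c 5c 03 5d) = 01fb ← matches
m3: inner = H(34 43 36 36 36 b6 2d c2 08) = 02 c6; tag = H(5e 29 5c 5c 5c 02 c6) = 0263
m4: inner = H(34 43 36 36 36 5f 96 69 1b) = 02 92; tag = H(5e 29 5c 5c 5c 02 92) = 022f

2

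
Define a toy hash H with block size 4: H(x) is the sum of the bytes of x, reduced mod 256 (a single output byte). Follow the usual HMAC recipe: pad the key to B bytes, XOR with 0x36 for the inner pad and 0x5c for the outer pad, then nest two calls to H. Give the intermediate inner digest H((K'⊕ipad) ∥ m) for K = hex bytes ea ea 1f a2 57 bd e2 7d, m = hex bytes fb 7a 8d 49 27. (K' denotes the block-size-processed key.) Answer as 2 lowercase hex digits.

52

Key hex bytes ea ea 1f a2 57 bd e2 7d is 8 bytes > B = 4, so hash it first: H(key) = 08, then zero-pad to 4 bytes: K' = 08 00 00 00.
K' ⊕ ipad = 3e 36 36 36.
Inner input = 3e 36 36 36 ∥ fb 7a 8d 49 27.
Inner hash: sum = 62+54+54+54+251+122+141+73+39 = 850; mod 256 = 82 → 52.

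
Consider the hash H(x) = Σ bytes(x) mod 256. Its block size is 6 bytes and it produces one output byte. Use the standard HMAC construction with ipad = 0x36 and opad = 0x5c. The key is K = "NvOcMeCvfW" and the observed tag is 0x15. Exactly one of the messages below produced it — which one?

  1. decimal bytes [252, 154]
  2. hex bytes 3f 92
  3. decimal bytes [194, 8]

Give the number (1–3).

Key "NvOcMeCvfW" = 4e 76 4f 63 4d 65 43 76 66 57 is 10 bytes > B = 6, so hash it first: H(key) = 9e, then zero-pad to 6 bytes: K' = 9e 00 00 00 00 00.
K' ⊕ ipad = a8 36 36 36 36 36; K' ⊕ opad = c2 5c 5c 5c 5c 5c.
m1: inner = H(a8 36 36 36 36 36 fc 9a) = 4c; tag = H(c2 5c 5c 5c 5c 5c 4c) = da
m2: inner = H(a8 36 36 36 36 36 3f 92) = 87; tag = H(c2 5c 5c 5c 5c 5c 87) = 15 ← matches
m3: inner = H(a8 36 36 36 36 36 c2 08) = 80; tag = H(c2 5c 5c 5c 5c 5c 80) = 0e

2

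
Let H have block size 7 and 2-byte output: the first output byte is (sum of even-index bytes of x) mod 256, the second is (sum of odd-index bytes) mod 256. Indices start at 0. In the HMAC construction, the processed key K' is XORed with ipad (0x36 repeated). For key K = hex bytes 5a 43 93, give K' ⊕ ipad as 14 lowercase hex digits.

6c75a536363636

Key hex bytes 5a 43 93 is 3 bytes ≤ B = 7; zero-pad to 7 bytes: K' = 5a 43 93 00 00 00 00.
XOR each byte with 0x36: 5a⊕36=6c, 43⊕36=75, 93⊕36=a5, 00⊕36=36, 00⊕36=36, 00⊕36=36, 00⊕36=36.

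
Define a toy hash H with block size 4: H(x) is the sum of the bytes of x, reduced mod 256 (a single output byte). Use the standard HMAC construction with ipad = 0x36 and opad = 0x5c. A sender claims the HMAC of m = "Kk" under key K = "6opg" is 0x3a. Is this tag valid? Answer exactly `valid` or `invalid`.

invalid

Key "6opg" = 36 6f 70 67 is exactly B = 4 bytes: K' = 36 6f 70 67.
K' ⊕ ipad = 00 59 46 51; K' ⊕ opad = 6a 33 2c 3b.
Inner hash: sum = 0+89+70+81+75+107 = 422; mod 256 = 166 → a6.
Outer hash (recomputed tag): sum = 106+51+44+59+166 = 426; mod 256 = 170 → aa.
Recomputed tag = aa; claimed = 3a → mismatch.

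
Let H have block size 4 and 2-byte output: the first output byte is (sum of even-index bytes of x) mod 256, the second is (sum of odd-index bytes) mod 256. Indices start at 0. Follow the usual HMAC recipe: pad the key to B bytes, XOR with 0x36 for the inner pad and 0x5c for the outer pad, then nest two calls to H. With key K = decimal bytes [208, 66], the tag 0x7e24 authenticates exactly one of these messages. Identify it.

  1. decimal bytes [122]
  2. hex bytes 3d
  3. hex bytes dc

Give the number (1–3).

1

Key decimal bytes [208, 66] = d0 42 is 2 bytes ≤ B = 4; zero-pad to 4 bytes: K' = d0 42 00 00.
K' ⊕ ipad = e6 74 36 36; K' ⊕ opad = 8c 1e 5c 5c.
m1: inner = H(e6 74 36 36 7a) = 96 aa; tag = H(8c 1e 5c 5c 96 aa) = 7e24 ← matches
m2: inner = H(e6 74 36 36 3d) = 59 aa; tag = H(8c 1e 5c 5c 59 aa) = 4124
m3: inner = H(e6 74 36 36 dc) = f8 aa; tag = H(8c 1e 5c 5c f8 aa) = e024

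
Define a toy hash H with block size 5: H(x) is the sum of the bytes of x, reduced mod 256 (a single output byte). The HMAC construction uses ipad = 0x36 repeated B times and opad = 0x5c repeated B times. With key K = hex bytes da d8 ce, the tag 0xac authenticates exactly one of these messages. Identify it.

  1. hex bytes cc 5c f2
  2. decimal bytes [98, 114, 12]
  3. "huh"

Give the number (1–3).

1

Key hex bytes da d8 ce is 3 bytes ≤ B = 5; zero-pad to 5 bytes: K' = da d8 ce 00 00.
K' ⊕ ipad = ec ee f8 36 36; K' ⊕ opad = 86 84 92 5c 5c.
m1: inner = H(ec ee f8 36 36 cc 5c f2) = 58; tag = H(86 84 92 5c 5c 58) = ac ← matches
m2: inner = H(ec ee f8 36 36 62 72 0c) = 1e; tag = H(86 84 92 5c 5c 1e) = 72
m3: inner = H(ec ee f8 36 36 68 75 68) = 83; tag = H(86 84 92 5c 5c 83) = d7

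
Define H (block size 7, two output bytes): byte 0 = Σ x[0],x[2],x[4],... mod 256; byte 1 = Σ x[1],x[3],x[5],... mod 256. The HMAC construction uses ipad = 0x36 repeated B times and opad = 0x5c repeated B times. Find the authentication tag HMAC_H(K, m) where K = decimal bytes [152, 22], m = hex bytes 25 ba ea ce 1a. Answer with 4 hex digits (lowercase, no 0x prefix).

Key decimal bytes [152, 22] = 98 16 is 2 bytes ≤ B = 7; zero-pad to 7 bytes: K' = 98 16 00 00 00 00 00.
K' ⊕ ipad = ae 20 36 36 36 36 36.  K' ⊕ opad = c4 4a 5c 5c 5c 5c 5c.
Inner input = (K'⊕ipad) ∥ m = ae 20 36 36 36 36 36 ∥ 25 ba ea ce 1a.
Inner hash: even-index sum = 728 mod 256 = 216; odd-index sum = 437 mod 256 = 181 → d8 b5.
Outer input = (K'⊕opad) ∥ inner = c4 4a 5c 5c 5c 5c 5c ∥ d8 b5.
Outer hash (tag): even-index sum = 653 mod 256 = 141; odd-index sum = 474 mod 256 = 218 → 8d da.

8dda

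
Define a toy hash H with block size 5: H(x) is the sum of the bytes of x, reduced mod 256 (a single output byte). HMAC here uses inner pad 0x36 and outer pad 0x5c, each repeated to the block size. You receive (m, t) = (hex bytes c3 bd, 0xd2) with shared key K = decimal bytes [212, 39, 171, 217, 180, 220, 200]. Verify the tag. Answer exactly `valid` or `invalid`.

Key decimal bytes [212, 39, 171, 217, 180, 220, 200] = d4 27 ab d9 b4 dc c8 is 7 bytes > B = 5, so hash it first: H(key) = d7, then zero-pad to 5 bytes: K' = d7 00 00 00 00.
K' ⊕ ipad = e1 36 36 36 36; K' ⊕ opad = 8b 5c 5c 5c 5c.
Inner hash: sum = 225+54+54+54+54+195+189 = 825; mod 256 = 57 → 39.
Outer hash (recomputed tag): sum = 139+92+92+92+92+57 = 564; mod 256 = 52 → 34.
Recomputed tag = 34; claimed = d2 → mismatch.

invalid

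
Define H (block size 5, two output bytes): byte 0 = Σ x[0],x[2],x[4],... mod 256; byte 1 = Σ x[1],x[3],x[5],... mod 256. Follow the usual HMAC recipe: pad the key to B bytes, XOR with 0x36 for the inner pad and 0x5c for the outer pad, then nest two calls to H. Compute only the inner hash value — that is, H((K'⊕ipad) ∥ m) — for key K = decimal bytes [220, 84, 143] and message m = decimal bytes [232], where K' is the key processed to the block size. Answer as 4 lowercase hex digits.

Key decimal bytes [220, 84, 143] = dc 54 8f is 3 bytes ≤ B = 5; zero-pad to 5 bytes: K' = dc 54 8f 00 00.
K' ⊕ ipad = ea 62 b9 36 36.
Inner input = ea 62 b9 36 36 ∥ e8.
Inner hash: even-index sum = 473 mod 256 = 217; odd-index sum = 384 mod 256 = 128 → d9 80.

d980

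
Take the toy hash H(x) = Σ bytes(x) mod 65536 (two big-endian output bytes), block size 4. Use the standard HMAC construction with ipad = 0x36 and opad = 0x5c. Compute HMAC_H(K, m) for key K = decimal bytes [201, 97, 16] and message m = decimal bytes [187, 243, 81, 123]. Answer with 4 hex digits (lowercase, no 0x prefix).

Key decimal bytes [201, 97, 16] = c9 61 10 is 3 bytes ≤ B = 4; zero-pad to 4 bytes: K' = c9 61 10 00.
K' ⊕ ipad = ff 57 26 36.  K' ⊕ opad = 95 3d 4c 5c.
Inner input = (K'⊕ipad) ∥ m = ff 57 26 36 ∥ bb f3 51 7b.
Inner hash: sum = 255+87+38+54+187+243+81+123 = 1068 → 04 2c.
Outer input = (K'⊕opad) ∥ inner = 95 3d 4c 5c ∥ 04 2c.
Outer hash (tag): sum = 149+61+76+92+4+44 = 426 → 01 aa.

01aa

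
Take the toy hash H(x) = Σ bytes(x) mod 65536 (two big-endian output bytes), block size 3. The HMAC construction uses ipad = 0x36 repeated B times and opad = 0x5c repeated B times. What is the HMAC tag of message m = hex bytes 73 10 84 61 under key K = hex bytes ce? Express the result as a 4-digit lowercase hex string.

Key hex bytes ce is 1 byte ≤ B = 3; zero-pad to 3 bytes: K' = ce 00 00.
K' ⊕ ipad = f8 36 36.  K' ⊕ opad = 92 5c 5c.
Inner input = (K'⊕ipad) ∥ m = f8 36 36 ∥ 73 10 84 61.
Inner hash: sum = 248+54+54+115+16+132+97 = 716 → 02 cc.
Outer input = (K'⊕opad) ∥ inner = 92 5c 5c ∥ 02 cc.
Outer hash (tag): sum = 146+92+92+2+204 = 536 → 02 18.

0218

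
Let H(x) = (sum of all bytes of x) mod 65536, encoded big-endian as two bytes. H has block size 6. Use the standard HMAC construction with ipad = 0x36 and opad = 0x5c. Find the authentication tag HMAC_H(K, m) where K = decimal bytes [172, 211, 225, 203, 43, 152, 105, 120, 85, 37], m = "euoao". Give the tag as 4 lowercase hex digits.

Key decimal bytes [172, 211, 225, 203, 43, 152, 105, 120, 85, 37] = ac d3 e1 cb 2b 98 69 78 55 25 is 10 bytes > B = 6, so hash it first: H(key) = 05 49, then zero-pad to 6 bytes: K' = 05 49 00 00 00 00.
K' ⊕ ipad = 33 7f 36 36 36 36.  K' ⊕ opad = 59 15 5c 5c 5c 5c.
Inner input = (K'⊕ipad) ∥ m = 33 7f 36 36 36 36 ∥ 65 75 6f 61 6f.
Inner hash: sum = 51+127+54+54+54+54+101+117+111+97+111 = 931 → 03 a3.
Outer input = (K'⊕opad) ∥ inner = 59 15 5c 5c 5c 5c ∥ 03 a3.
Outer hash (tag): sum = 89+21+92+92+92+92+3+163 = 644 → 02 84.

0284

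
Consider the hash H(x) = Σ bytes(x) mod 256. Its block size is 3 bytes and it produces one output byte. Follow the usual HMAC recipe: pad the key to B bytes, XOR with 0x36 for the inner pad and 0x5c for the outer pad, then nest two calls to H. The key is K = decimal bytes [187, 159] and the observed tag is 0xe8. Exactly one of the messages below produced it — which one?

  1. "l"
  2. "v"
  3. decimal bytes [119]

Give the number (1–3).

2

Key decimal bytes [187, 159] = bb 9f is 2 bytes ≤ B = 3; zero-pad to 3 bytes: K' = bb 9f 00.
K' ⊕ ipad = 8d a9 36; K' ⊕ opad = e7 c3 5c.
m1: inner = H(8d a9 36 6c) = d8; tag = H(e7 c3 5c d8) = de
m2: inner = H(8d a9 36 76) = e2; tag = H(e7 c3 5c e2) = e8 ← matches
m3: inner = H(8d a9 36 77) = e3; tag = H(e7 c3 5c e3) = e9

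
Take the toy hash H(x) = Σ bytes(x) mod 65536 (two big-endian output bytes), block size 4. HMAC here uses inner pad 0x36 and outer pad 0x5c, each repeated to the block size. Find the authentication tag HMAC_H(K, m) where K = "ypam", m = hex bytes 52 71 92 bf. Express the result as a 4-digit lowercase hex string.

011d

Key "ypam" = 79 70 61 6d is exactly B = 4 bytes: K' = 79 70 61 6d.
K' ⊕ ipad = 4f 46 57 5b.  K' ⊕ opad = 25 2c 3d 31.
Inner input = (K'⊕ipad) ∥ m = 4f 46 57 5b ∥ 52 71 92 bf.
Inner hash: sum = 79+70+87+91+82+113+146+191 = 859 → 03 5b.
Outer input = (K'⊕opad) ∥ inner = 25 2c 3d 31 ∥ 03 5b.
Outer hash (tag): sum = 37+44+61+49+3+91 = 285 → 01 1d.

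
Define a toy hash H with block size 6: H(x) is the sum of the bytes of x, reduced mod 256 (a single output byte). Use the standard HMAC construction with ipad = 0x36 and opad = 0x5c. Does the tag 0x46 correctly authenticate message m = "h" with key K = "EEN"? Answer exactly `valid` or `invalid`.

invalid

Key "EEN" = 45 45 4e is 3 bytes ≤ B = 6; zero-pad to 6 bytes: K' = 45 45 4e 00 00 00.
K' ⊕ ipad = 73 73 78 36 36 36; K' ⊕ opad = 19 19 12 5c 5c 5c.
Inner hash: sum = 115+115+120+54+54+54+104 = 616; mod 256 = 104 → 68.
Outer hash (recomputed tag): sum = 25+25+18+92+92+92+104 = 448; mod 256 = 192 → c0.
Recomputed tag = c0; claimed = 46 → mismatch.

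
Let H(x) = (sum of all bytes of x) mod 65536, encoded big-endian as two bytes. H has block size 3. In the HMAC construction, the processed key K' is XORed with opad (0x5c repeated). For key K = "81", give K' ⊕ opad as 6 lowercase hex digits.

Key "81" = 38 31 is 2 bytes ≤ B = 3; zero-pad to 3 bytes: K' = 38 31 00.
XOR each byte with 0x5c: 38⊕5c=64, 31⊕5c=6d, 00⊕5c=5c.

646d5c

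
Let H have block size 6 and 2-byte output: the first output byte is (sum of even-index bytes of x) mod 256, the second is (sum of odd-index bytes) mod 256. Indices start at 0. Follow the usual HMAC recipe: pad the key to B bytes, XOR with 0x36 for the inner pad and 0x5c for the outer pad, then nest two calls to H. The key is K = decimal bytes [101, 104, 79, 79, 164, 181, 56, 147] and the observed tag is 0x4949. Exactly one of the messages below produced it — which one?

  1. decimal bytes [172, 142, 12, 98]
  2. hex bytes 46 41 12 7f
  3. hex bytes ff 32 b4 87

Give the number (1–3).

Key decimal bytes [101, 104, 79, 79, 164, 181, 56, 147] = 65 68 4f 4f a4 b5 38 93 is 8 bytes > B = 6, so hash it first: H(key) = 90 ff, then zero-pad to 6 bytes: K' = 90 ff 00 00 00 00.
K' ⊕ ipad = a6 c9 36 36 36 36; K' ⊕ opad = cc a3 5c 5c 5c 5c.
m1: inner = H(a6 c9 36 36 36 36 ac 8e 0c 62) = ca 25; tag = H(cc a3 5c 5c 5c 5c ca 25) = 4e80
m2: inner = H(a6 c9 36 36 36 36 46 41 12 7f) = 6a f5; tag = H(cc a3 5c 5c 5c 5c 6a f5) = ee50
m3: inner = H(a6 c9 36 36 36 36 ff 32 b4 87) = c5 ee; tag = H(cc a3 5c 5c 5c 5c c5 ee) = 4949 ← matches

3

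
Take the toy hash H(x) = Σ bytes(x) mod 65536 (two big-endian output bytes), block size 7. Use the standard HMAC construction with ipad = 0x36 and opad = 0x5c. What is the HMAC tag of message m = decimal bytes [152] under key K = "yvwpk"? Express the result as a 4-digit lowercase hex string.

Key "yvwpk" = 79 76 77 70 6b is 5 bytes ≤ B = 7; zero-pad to 7 bytes: K' = 79 76 77 70 6b 00 00.
K' ⊕ ipad = 4f 40 41 46 5d 36 36.  K' ⊕ opad = 25 2a 2b 2c 37 5c 5c.
Inner input = (K'⊕ipad) ∥ m = 4f 40 41 46 5d 36 36 ∥ 98.
Inner hash: sum = 79+64+65+70+93+54+54+152 = 631 → 02 77.
Outer input = (K'⊕opad) ∥ inner = 25 2a 2b 2c 37 5c 5c ∥ 02 77.
Outer hash (tag): sum = 37+42+43+44+55+92+92+2+119 = 526 → 02 0e.

020e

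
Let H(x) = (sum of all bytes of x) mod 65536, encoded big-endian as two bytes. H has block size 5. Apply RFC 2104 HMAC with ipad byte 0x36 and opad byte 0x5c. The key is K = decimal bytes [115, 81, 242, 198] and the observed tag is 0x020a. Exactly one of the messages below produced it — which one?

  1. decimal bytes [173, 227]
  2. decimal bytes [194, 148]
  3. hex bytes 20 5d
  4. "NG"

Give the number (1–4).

1

Key decimal bytes [115, 81, 242, 198] = 73 51 f2 c6 is 4 bytes ≤ B = 5; zero-pad to 5 bytes: K' = 73 51 f2 c6 00.
K' ⊕ ipad = 45 67 c4 f0 36; K' ⊕ opad = 2f 0d ae 9a 5c.
m1: inner = H(45 67 c4 f0 36 ad e3) = 04 26; tag = H(2f 0d ae 9a 5c 04 26) = 020a ← matches
m2: inner = H(45 67 c4 f0 36 c2 94) = 03 ec; tag = H(2f 0d ae 9a 5c 03 ec) = 02cf
m3: inner = H(45 67 c4 f0 36 20 5d) = 03 13; tag = H(2f 0d ae 9a 5c 03 13) = 01f6
m4: inner = H(45 67 c4 f0 36 4e 47) = 03 2b; tag = H(2f 0d ae 9a 5c 03 2b) = 020e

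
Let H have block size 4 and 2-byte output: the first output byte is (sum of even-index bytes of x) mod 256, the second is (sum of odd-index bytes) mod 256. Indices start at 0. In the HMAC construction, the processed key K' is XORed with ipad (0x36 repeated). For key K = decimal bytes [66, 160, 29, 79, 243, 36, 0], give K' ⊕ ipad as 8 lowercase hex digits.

64253636

Key decimal bytes [66, 160, 29, 79, 243, 36, 0] = 42 a0 1d 4f f3 24 00 is 7 bytes > B = 4, so hash it first: H(key) = 52 13, then zero-pad to 4 bytes: K' = 52 13 00 00.
XOR each byte with 0x36: 52⊕36=64, 13⊕36=25, 00⊕36=36, 00⊕36=36.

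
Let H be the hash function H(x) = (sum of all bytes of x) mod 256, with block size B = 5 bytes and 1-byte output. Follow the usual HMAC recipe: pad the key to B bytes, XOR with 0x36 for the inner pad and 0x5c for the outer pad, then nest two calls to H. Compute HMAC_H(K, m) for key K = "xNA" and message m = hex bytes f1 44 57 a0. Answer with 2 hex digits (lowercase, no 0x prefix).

e0

Key "xNA" = 78 4e 41 is 3 bytes ≤ B = 5; zero-pad to 5 bytes: K' = 78 4e 41 00 00.
K' ⊕ ipad = 4e 78 77 36 36.  K' ⊕ opad = 24 12 1d 5c 5c.
Inner input = (K'⊕ipad) ∥ m = 4e 78 77 36 36 ∥ f1 44 57 a0.
Inner hash: sum = 78+120+119+54+54+241+68+87+160 = 981; mod 256 = 213 → d5.
Outer input = (K'⊕opad) ∥ inner = 24 12 1d 5c 5c ∥ d5.
Outer hash (tag): sum = 36+18+29+92+92+213 = 480; mod 256 = 224 → e0.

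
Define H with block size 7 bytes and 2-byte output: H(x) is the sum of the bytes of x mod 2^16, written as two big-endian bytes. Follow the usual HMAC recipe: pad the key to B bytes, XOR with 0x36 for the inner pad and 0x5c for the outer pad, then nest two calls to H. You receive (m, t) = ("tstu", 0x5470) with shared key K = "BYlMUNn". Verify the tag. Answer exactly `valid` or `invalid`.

Key "BYlMUNn" = 42 59 6c 4d 55 4e 6e is exactly B = 7 bytes: K' = 42 59 6c 4d 55 4e 6e.
K' ⊕ ipad = 74 6f 5a 7b 63 78 58; K' ⊕ opad = 1e 05 30 11 09 12 32.
Inner hash: sum = 116+111+90+123+99+120+88+116+115+116+117 = 1211 → 04 bb.
Outer hash (recomputed tag): sum = 30+5+48+17+9+18+50+4+187 = 368 → 01 70.
Recomputed tag = 0170; claimed = 5470 → mismatch.

invalid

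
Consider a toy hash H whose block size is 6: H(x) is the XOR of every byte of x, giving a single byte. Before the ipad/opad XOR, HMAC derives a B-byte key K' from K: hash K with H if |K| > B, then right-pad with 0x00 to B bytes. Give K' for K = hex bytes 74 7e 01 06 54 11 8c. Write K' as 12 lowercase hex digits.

|K| = 7 > B = 6, so first hash the key.
H(K): XOR 74⊕7e⊕01⊕06⊕54⊕11⊕8c = c4.
Zero-pad H(K) = c4 to 6 bytes: K' = c4 00 00 00 00 00.

c40000000000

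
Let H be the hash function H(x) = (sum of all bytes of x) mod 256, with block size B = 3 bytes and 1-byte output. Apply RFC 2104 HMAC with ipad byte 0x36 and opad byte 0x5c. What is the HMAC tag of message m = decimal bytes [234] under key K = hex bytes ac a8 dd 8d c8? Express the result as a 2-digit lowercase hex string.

98

Key hex bytes ac a8 dd 8d c8 is 5 bytes > B = 3, so hash it first: H(key) = 86, then zero-pad to 3 bytes: K' = 86 00 00.
K' ⊕ ipad = b0 36 36.  K' ⊕ opad = da 5c 5c.
Inner input = (K'⊕ipad) ∥ m = b0 36 36 ∥ ea.
Inner hash: sum = 176+54+54+234 = 518; mod 256 = 6 → 06.
Outer input = (K'⊕opad) ∥ inner = da 5c 5c ∥ 06.
Outer hash (tag): sum = 218+92+92+6 = 408; mod 256 = 152 → 98.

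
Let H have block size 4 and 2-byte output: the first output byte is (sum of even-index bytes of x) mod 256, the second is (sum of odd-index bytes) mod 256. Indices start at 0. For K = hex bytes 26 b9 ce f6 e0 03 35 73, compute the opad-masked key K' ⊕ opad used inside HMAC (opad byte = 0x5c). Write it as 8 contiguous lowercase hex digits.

55795c5c

Key hex bytes 26 b9 ce f6 e0 03 35 73 is 8 bytes > B = 4, so hash it first: H(key) = 09 25, then zero-pad to 4 bytes: K' = 09 25 00 00.
XOR each byte with 0x5c: 09⊕5c=55, 25⊕5c=79, 00⊕5c=5c, 00⊕5c=5c.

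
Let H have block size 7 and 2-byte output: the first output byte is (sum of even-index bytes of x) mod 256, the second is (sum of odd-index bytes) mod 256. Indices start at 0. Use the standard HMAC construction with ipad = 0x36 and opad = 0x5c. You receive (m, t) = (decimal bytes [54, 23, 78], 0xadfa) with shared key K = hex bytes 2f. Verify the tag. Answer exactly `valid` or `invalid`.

invalid

Key hex bytes 2f is 1 byte ≤ B = 7; zero-pad to 7 bytes: K' = 2f 00 00 00 00 00 00.
K' ⊕ ipad = 19 36 36 36 36 36 36; K' ⊕ opad = 73 5c 5c 5c 5c 5c 5c.
Inner hash: even-index sum = 210 mod 256 = 210; odd-index sum = 294 mod 256 = 38 → d2 26.
Outer hash (recomputed tag): even-index sum = 429 mod 256 = 173; odd-index sum = 486 mod 256 = 230 → ad e6.
Recomputed tag = ade6; claimed = adfa → mismatch.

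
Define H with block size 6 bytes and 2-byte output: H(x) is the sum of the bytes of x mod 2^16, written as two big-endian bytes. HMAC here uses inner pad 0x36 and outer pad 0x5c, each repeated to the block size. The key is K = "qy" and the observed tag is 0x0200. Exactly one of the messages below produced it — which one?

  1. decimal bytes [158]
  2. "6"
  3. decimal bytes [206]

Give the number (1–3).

3

Key "qy" = 71 79 is 2 bytes ≤ B = 6; zero-pad to 6 bytes: K' = 71 79 00 00 00 00.
K' ⊕ ipad = 47 4f 36 36 36 36; K' ⊕ opad = 2d 25 5c 5c 5c 5c.
m1: inner = H(47 4f 36 36 36 36 9e) = 02 0c; tag = H(2d 25 5c 5c 5c 5c 02 0c) = 01d0
m2: inner = H(47 4f 36 36 36 36 36) = 01 a4; tag = H(2d 25 5c 5c 5c 5c 01 a4) = 0267
m3: inner = H(47 4f 36 36 36 36 ce) = 02 3c; tag = H(2d 25 5c 5c 5c 5c 02 3c) = 0200 ← matches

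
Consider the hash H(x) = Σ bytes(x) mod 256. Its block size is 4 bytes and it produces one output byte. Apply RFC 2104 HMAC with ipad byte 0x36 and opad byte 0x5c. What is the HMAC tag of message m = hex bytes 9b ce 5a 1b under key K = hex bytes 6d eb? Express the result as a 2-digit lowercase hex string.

22

Key hex bytes 6d eb is 2 bytes ≤ B = 4; zero-pad to 4 bytes: K' = 6d eb 00 00.
K' ⊕ ipad = 5b dd 36 36.  K' ⊕ opad = 31 b7 5c 5c.
Inner input = (K'⊕ipad) ∥ m = 5b dd 36 36 ∥ 9b ce 5a 1b.
Inner hash: sum = 91+221+54+54+155+206+90+27 = 898; mod 256 = 130 → 82.
Outer input = (K'⊕opad) ∥ inner = 31 b7 5c 5c ∥ 82.
Outer hash (tag): sum = 49+183+92+92+130 = 546; mod 256 = 34 → 22.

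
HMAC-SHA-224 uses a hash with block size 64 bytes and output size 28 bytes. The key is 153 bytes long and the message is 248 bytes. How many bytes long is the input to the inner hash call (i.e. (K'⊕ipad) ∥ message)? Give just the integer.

Key is 153 > 64 bytes, so it is hashed to 28 bytes then zero-padded to 64: |K'| = 64.
Inner input = (K'⊕ipad) ∥ m → 64 + 248 = 312 bytes.

312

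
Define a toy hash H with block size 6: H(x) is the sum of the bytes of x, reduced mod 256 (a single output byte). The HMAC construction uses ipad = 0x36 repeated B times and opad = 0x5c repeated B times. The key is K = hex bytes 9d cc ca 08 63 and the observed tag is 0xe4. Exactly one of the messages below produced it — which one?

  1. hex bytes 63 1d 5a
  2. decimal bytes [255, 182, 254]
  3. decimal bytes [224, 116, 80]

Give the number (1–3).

3

Key hex bytes 9d cc ca 08 63 is 5 bytes ≤ B = 6; zero-pad to 6 bytes: K' = 9d cc ca 08 63 00.
K' ⊕ ipad = ab fa fc 3e 55 36; K' ⊕ opad = c1 90 96 54 3f 5c.
m1: inner = H(ab fa fc 3e 55 36 63 1d 5a) = 44; tag = H(c1 90 96 54 3f 5c 44) = 1a
m2: inner = H(ab fa fc 3e 55 36 ff b6 fe) = 1d; tag = H(c1 90 96 54 3f 5c 1d) = f3
m3: inner = H(ab fa fc 3e 55 36 e0 74 50) = 0e; tag = H(c1 90 96 54 3f 5c 0e) = e4 ← matches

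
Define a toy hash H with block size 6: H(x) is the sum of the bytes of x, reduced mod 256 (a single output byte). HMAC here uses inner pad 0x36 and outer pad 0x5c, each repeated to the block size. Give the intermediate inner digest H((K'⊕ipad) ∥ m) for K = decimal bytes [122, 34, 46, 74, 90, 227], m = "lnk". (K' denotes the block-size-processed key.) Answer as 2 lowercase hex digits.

7a

Key decimal bytes [122, 34, 46, 74, 90, 227] = 7a 22 2e 4a 5a e3 is exactly B = 6 bytes: K' = 7a 22 2e 4a 5a e3.
K' ⊕ ipad = 4c 14 18 7c 6c d5.
Inner input = 4c 14 18 7c 6c d5 ∥ 6c 6e 6b.
Inner hash: sum = 76+20+24+124+108+213+108+110+107 = 890; mod 256 = 122 → 7a.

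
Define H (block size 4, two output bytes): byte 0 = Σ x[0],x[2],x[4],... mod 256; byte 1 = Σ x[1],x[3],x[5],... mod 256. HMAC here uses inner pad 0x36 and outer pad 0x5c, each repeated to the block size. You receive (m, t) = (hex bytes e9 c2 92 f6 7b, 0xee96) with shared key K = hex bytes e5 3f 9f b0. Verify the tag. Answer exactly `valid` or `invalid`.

valid

Key hex bytes e5 3f 9f b0 is exactly B = 4 bytes: K' = e5 3f 9f b0.
K' ⊕ ipad = d3 09 a9 86; K' ⊕ opad = b9 63 c3 ec.
Inner hash: even-index sum = 882 mod 256 = 114; odd-index sum = 583 mod 256 = 71 → 72 47.
Outer hash (recomputed tag): even-index sum = 494 mod 256 = 238; odd-index sum = 406 mod 256 = 150 → ee 96.
Recomputed tag = ee96; claimed = ee96 → match.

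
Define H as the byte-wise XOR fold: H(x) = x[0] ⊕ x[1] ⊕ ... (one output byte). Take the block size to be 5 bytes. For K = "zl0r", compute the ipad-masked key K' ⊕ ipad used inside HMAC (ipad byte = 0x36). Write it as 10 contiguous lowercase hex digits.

Key "zl0r" = 7a 6c 30 72 is 4 bytes ≤ B = 5; zero-pad to 5 bytes: K' = 7a 6c 30 72 00.
XOR each byte with 0x36: 7a⊕36=4c, 6c⊕36=5a, 30⊕36=06, 72⊕36=44, 00⊕36=36.

4c5a064436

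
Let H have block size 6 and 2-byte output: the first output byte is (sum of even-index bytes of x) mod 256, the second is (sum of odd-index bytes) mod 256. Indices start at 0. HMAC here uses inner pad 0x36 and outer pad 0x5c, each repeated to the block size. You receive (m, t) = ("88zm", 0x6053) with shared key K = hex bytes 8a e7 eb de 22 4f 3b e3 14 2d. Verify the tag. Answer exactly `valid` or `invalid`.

Key hex bytes 8a e7 eb de 22 4f 3b e3 14 2d is 10 bytes > B = 6, so hash it first: H(key) = e6 24, then zero-pad to 6 bytes: K' = e6 24 00 00 00 00.
K' ⊕ ipad = d0 12 36 36 36 36; K' ⊕ opad = ba 78 5c 5c 5c 5c.
Inner hash: even-index sum = 494 mod 256 = 238; odd-index sum = 291 mod 256 = 35 → ee 23.
Outer hash (recomputed tag): even-index sum = 608 mod 256 = 96; odd-index sum = 339 mod 256 = 83 → 60 53.
Recomputed tag = 6053; claimed = 6053 → match.

valid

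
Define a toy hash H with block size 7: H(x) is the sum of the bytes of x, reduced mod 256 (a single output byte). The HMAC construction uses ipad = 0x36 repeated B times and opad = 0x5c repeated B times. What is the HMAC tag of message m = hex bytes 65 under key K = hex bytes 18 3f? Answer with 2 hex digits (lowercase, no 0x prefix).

Key hex bytes 18 3f is 2 bytes ≤ B = 7; zero-pad to 7 bytes: K' = 18 3f 00 00 00 00 00.
K' ⊕ ipad = 2e 09 36 36 36 36 36.  K' ⊕ opad = 44 63 5c 5c 5c 5c 5c.
Inner input = (K'⊕ipad) ∥ m = 2e 09 36 36 36 36 36 ∥ 65.
Inner hash: sum = 46+9+54+54+54+54+54+101 = 426; mod 256 = 170 → aa.
Outer input = (K'⊕opad) ∥ inner = 44 63 5c 5c 5c 5c 5c ∥ aa.
Outer hash (tag): sum = 68+99+92+92+92+92+92+170 = 797; mod 256 = 29 → 1d.

1d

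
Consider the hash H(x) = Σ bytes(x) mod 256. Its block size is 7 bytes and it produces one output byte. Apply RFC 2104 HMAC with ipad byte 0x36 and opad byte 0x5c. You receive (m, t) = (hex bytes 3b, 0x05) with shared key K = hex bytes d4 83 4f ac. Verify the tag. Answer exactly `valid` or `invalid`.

valid

Key hex bytes d4 83 4f ac is 4 bytes ≤ B = 7; zero-pad to 7 bytes: K' = d4 83 4f ac 00 00 00.
K' ⊕ ipad = e2 b5 79 9a 36 36 36; K' ⊕ opad = 88 df 13 f0 5c 5c 5c.
Inner hash: sum = 226+181+121+154+54+54+54+59 = 903; mod 256 = 135 → 87.
Outer hash (recomputed tag): sum = 136+223+19+240+92+92+92+135 = 1029; mod 256 = 5 → 05.
Recomputed tag = 05; claimed = 05 → match.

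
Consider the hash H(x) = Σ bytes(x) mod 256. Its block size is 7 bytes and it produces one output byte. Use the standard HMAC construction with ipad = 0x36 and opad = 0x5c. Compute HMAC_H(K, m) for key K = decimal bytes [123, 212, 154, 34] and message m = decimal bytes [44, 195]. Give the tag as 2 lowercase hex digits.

Key decimal bytes [123, 212, 154, 34] = 7b d4 9a 22 is 4 bytes ≤ B = 7; zero-pad to 7 bytes: K' = 7b d4 9a 22 00 00 00.
K' ⊕ ipad = 4d e2 ac 14 36 36 36.  K' ⊕ opad = 27 88 c6 7e 5c 5c 5c.
Inner input = (K'⊕ipad) ∥ m = 4d e2 ac 14 36 36 36 ∥ 2c c3.
Inner hash: sum = 77+226+172+20+54+54+54+44+195 = 896; mod 256 = 128 → 80.
Outer input = (K'⊕opad) ∥ inner = 27 88 c6 7e 5c 5c 5c ∥ 80.
Outer hash (tag): sum = 39+136+198+126+92+92+92+128 = 903; mod 256 = 135 → 87.

87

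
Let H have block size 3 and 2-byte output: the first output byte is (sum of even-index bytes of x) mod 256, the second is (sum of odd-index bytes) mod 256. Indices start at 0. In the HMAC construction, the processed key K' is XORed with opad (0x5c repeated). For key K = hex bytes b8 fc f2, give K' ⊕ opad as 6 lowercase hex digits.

e4a0ae

Key hex bytes b8 fc f2 is exactly B = 3 bytes: K' = b8 fc f2.
XOR each byte with 0x5c: b8⊕5c=e4, fc⊕5c=a0, f2⊕5c=ae.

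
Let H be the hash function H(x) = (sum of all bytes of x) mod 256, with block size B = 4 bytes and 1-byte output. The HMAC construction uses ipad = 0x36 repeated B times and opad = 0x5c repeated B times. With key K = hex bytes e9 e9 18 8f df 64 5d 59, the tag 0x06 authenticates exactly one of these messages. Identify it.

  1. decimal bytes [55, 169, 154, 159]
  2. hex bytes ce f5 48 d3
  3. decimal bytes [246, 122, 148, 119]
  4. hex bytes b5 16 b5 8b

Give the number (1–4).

Key hex bytes e9 e9 18 8f df 64 5d 59 is 8 bytes > B = 4, so hash it first: H(key) = 72, then zero-pad to 4 bytes: K' = 72 00 00 00.
K' ⊕ ipad = 44 36 36 36; K' ⊕ opad = 2e 5c 5c 5c.
m1: inner = H(44 36 36 36 37 a9 9a 9f) = ff; tag = H(2e 5c 5c 5c ff) = 41
m2: inner = H(44 36 36 36 ce f5 48 d3) = c4; tag = H(2e 5c 5c 5c c4) = 06 ← matches
m3: inner = H(44 36 36 36 f6 7a 94 77) = 61; tag = H(2e 5c 5c 5c 61) = a3
m4: inner = H(44 36 36 36 b5 16 b5 8b) = f1; tag = H(2e 5c 5c 5c f1) = 33

2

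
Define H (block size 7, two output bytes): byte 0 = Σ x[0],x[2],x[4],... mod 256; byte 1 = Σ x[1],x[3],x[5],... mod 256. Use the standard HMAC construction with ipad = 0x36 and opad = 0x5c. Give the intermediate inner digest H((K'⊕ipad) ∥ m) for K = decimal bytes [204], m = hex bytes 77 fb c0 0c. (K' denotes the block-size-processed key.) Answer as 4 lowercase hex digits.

a3d9

Key decimal bytes [204] = cc is 1 byte ≤ B = 7; zero-pad to 7 bytes: K' = cc 00 00 00 00 00 00.
K' ⊕ ipad = fa 36 36 36 36 36 36.
Inner input = fa 36 36 36 36 36 36 ∥ 77 fb c0 0c.
Inner hash: even-index sum = 675 mod 256 = 163; odd-index sum = 473 mod 256 = 217 → a3 d9.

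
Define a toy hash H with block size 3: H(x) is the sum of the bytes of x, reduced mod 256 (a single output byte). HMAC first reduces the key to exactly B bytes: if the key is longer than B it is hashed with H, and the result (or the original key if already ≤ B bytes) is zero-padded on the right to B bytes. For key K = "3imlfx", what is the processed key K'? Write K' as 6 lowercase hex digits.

530000

|K| = 6 > B = 3, so first hash the key.
H(K): sum = 51+105+109+108+102+120 = 595; mod 256 = 83 → 53.
Zero-pad H(K) = 53 to 3 bytes: K' = 53 00 00.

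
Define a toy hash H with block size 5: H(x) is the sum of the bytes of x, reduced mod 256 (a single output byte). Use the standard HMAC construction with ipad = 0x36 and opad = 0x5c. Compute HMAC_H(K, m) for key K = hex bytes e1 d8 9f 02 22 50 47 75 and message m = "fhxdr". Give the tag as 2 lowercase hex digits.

f6

Key hex bytes e1 d8 9f 02 22 50 47 75 is 8 bytes > B = 5, so hash it first: H(key) = 88, then zero-pad to 5 bytes: K' = 88 00 00 00 00.
K' ⊕ ipad = be 36 36 36 36.  K' ⊕ opad = d4 5c 5c 5c 5c.
Inner input = (K'⊕ipad) ∥ m = be 36 36 36 36 ∥ 66 68 78 64 72.
Inner hash: sum = 190+54+54+54+54+102+104+120+100+114 = 946; mod 256 = 178 → b2.
Outer input = (K'⊕opad) ∥ inner = d4 5c 5c 5c 5c ∥ b2.
Outer hash (tag): sum = 212+92+92+92+92+178 = 758; mod 256 = 246 → f6.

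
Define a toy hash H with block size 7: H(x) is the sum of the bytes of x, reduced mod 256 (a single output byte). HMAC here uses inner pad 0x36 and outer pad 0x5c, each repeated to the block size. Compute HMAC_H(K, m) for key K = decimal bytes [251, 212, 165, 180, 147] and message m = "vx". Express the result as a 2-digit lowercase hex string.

5a

Key decimal bytes [251, 212, 165, 180, 147] = fb d4 a5 b4 93 is 5 bytes ≤ B = 7; zero-pad to 7 bytes: K' = fb d4 a5 b4 93 00 00.
K' ⊕ ipad = cd e2 93 82 a5 36 36.  K' ⊕ opad = a7 88 f9 e8 cf 5c 5c.
Inner input = (K'⊕ipad) ∥ m = cd e2 93 82 a5 36 36 ∥ 76 78.
Inner hash: sum = 205+226+147+130+165+54+54+118+120 = 1219; mod 256 = 195 → c3.
Outer input = (K'⊕opad) ∥ inner = a7 88 f9 e8 cf 5c 5c ∥ c3.
Outer hash (tag): sum = 167+136+249+232+207+92+92+195 = 1370; mod 256 = 90 → 5a.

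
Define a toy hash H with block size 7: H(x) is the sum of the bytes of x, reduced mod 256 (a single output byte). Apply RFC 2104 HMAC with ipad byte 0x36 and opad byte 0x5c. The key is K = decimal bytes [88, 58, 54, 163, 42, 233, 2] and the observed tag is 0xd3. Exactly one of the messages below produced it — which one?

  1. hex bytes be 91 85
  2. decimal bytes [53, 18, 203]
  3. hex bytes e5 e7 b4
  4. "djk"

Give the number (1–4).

Key decimal bytes [88, 58, 54, 163, 42, 233, 2] = 58 3a 36 a3 2a e9 02 is exactly B = 7 bytes: K' = 58 3a 36 a3 2a e9 02.
K' ⊕ ipad = 6e 0c 00 95 1c df 34; K' ⊕ opad = 04 66 6a ff 76 b5 5e.
m1: inner = H(6e 0c 00 95 1c df 34 be 91 85) = 12; tag = H(04 66 6a ff 76 b5 5e 12) = 6e
m2: inner = H(6e 0c 00 95 1c df 34 35 12 cb) = 50; tag = H(04 66 6a ff 76 b5 5e 50) = ac
m3: inner = H(6e 0c 00 95 1c df 34 e5 e7 b4) = be; tag = H(04 66 6a ff 76 b5 5e be) = 1a
m4: inner = H(6e 0c 00 95 1c df 34 64 6a 6b) = 77; tag = H(04 66 6a ff 76 b5 5e 77) = d3 ← matches

4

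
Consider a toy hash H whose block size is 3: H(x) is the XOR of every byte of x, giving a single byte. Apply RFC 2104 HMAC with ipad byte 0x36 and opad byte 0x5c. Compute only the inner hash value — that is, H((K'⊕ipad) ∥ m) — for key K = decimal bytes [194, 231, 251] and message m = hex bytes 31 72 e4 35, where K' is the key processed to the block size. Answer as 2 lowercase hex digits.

7a

Key decimal bytes [194, 231, 251] = c2 e7 fb is exactly B = 3 bytes: K' = c2 e7 fb.
K' ⊕ ipad = f4 d1 cd.
Inner input = f4 d1 cd ∥ 31 72 e4 35.
Inner hash: XOR f4⊕d1⊕cd⊕31⊕72⊕e4⊕35 = 7a.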